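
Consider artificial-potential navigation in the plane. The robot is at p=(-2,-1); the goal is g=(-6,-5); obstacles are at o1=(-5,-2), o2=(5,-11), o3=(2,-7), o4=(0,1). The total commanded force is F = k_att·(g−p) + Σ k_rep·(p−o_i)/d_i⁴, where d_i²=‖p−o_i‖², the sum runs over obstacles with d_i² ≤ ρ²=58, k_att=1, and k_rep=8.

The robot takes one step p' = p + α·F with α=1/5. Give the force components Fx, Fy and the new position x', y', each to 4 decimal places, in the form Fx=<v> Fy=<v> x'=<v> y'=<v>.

Fx=-4.0218 Fy=-4.1522 x'=-2.8044 y'=-1.8304

F_att = 1·(g−p) = 1·(-4,-4) = (-4.0000,-4.0000)
o1: d²=10 ≤ ρ²=58; F_rep = 8·(3,1)/10² = (0.2400,0.0800)
o2: d²=149 > ρ²=58 → inactive
o3: d²=52 ≤ ρ²=58; F_rep = 8·(-4,6)/52² = (-0.0118,0.0178)
o4: d²=8 ≤ ρ²=58; F_rep = 8·(-2,-2)/8² = (-0.2500,-0.2500)
F = F_att + ΣF_rep = (-4.0218,-4.1522)
p' = p + 1/5·F = (-2.8044,-1.8304)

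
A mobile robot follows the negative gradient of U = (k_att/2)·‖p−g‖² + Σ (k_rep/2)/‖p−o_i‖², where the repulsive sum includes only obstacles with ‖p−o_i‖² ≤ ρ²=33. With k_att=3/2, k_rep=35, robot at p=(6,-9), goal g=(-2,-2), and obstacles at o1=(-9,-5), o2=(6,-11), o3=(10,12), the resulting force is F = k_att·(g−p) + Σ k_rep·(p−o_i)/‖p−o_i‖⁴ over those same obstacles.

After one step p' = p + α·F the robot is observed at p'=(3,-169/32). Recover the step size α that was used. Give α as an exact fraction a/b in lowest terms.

α = 1/4

F_att = 3/2·(g−p) = 3/2·(-8,7) = (-12.0000,10.5000)
o1: d²=241 > ρ²=33 → inactive
o2: d²=4 ≤ ρ²=33; F_rep = 35·(0,2)/4² = (0.0000,4.3750)
o3: d²=457 > ρ²=33 → inactive
F = F_att + ΣF_rep = (-12.0000,14.8750)
Δp = p'−p = (-3.0000,3.7188); α = Δx/Fx = (-3) / (-12) = 1/4
check: Δy/Fy = (119/32) / (119/8) = 1/4 ✓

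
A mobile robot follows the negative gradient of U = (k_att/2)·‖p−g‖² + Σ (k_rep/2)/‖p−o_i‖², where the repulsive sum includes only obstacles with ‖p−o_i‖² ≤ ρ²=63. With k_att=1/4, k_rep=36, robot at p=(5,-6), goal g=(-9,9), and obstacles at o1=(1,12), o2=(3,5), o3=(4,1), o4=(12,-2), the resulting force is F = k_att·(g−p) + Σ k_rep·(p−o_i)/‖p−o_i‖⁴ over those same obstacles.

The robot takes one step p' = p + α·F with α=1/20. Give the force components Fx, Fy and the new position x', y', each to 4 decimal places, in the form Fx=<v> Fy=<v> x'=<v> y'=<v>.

Fx=-3.4856 Fy=3.6492 x'=4.8257 y'=-5.8175

F_att = 1/4·(g−p) = 1/4·(-14,15) = (-3.5000,3.7500)
o1: d²=340 > ρ²=63 → inactive
o2: d²=125 > ρ²=63 → inactive
o3: d²=50 ≤ ρ²=63; F_rep = 36·(1,-7)/50² = (0.0144,-0.1008)
o4: d²=65 > ρ²=63 → inactive
F = F_att + ΣF_rep = (-3.4856,3.6492)
p' = p + 1/20·F = (4.8257,-5.8175)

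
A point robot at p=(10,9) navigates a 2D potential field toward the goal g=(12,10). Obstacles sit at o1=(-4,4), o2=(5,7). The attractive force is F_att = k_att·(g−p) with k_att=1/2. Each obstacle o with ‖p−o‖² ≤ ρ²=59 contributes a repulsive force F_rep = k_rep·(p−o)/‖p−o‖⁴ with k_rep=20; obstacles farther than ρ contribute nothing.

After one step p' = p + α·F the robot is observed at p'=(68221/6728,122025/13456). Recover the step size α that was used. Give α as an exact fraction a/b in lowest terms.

α = 1/8

F_att = 1/2·(g−p) = 1/2·(2,1) = (1.0000,0.5000)
o1: d²=221 > ρ²=59 → inactive
o2: d²=29 ≤ ρ²=59; F_rep = 20·(5,2)/29² = (0.1189,0.0476)
F = F_att + ΣF_rep = (1.1189,0.5476)
Δp = p'−p = (0.1399,0.0684); α = Δx/Fx = (941/6728) / (941/841) = 1/8
check: Δy/Fy = (921/13456) / (921/1682) = 1/8 ✓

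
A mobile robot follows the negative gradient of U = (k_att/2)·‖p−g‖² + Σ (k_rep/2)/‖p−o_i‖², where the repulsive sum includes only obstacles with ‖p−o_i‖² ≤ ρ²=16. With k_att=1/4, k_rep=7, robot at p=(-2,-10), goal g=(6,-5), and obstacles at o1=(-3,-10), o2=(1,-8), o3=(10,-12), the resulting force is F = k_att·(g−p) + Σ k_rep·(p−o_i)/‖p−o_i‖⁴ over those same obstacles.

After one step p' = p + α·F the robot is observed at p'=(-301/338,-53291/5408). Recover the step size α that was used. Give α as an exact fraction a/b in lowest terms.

α = 1/8

F_att = 1/4·(g−p) = 1/4·(8,5) = (2.0000,1.2500)
o1: d²=1 ≤ ρ²=16; F_rep = 7·(1,0)/1² = (7.0000,0.0000)
o2: d²=13 ≤ ρ²=16; F_rep = 7·(-3,-2)/13² = (-0.1243,-0.0828)
o3: d²=148 > ρ²=16 → inactive
F = F_att + ΣF_rep = (8.8757,1.1672)
Δp = p'−p = (1.1095,0.1459); α = Δx/Fx = (375/338) / (1500/169) = 1/8
check: Δy/Fy = (789/5408) / (789/676) = 1/8 ✓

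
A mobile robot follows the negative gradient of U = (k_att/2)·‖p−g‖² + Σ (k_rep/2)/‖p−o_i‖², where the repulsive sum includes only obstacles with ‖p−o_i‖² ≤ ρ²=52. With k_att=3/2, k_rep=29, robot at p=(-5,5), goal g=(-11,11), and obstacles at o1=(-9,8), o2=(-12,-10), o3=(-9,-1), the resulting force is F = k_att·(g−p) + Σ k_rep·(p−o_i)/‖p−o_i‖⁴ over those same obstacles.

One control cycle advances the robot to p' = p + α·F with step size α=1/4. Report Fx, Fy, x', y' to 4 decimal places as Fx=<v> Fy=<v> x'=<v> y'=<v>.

F_att = 3/2·(g−p) = 3/2·(-6,6) = (-9.0000,9.0000)
o1: d²=25 ≤ ρ²=52; F_rep = 29·(4,-3)/25² = (0.1856,-0.1392)
o2: d²=274 > ρ²=52 → inactive
o3: d²=52 ≤ ρ²=52; F_rep = 29·(4,6)/52² = (0.0429,0.0643)
F = F_att + ΣF_rep = (-8.7715,8.9251)
p' = p + 1/4·F = (-7.1929,7.2313)

Fx=-8.7715 Fy=8.9251 x'=-7.1929 y'=7.2313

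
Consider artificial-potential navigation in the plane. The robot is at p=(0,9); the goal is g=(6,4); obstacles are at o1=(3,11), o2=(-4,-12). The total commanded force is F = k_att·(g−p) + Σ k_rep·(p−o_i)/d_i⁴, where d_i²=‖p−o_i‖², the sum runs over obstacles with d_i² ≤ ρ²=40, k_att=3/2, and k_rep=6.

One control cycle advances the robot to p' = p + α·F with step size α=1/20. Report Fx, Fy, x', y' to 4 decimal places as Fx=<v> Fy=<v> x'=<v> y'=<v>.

Fx=8.8935 Fy=-7.5710 x'=0.4447 y'=8.6214

F_att = 3/2·(g−p) = 3/2·(6,-5) = (9.0000,-7.5000)
o1: d²=13 ≤ ρ²=40; F_rep = 6·(-3,-2)/13² = (-0.1065,-0.0710)
o2: d²=457 > ρ²=40 → inactive
F = F_att + ΣF_rep = (8.8935,-7.5710)
p' = p + 1/20·F = (0.4447,8.6214)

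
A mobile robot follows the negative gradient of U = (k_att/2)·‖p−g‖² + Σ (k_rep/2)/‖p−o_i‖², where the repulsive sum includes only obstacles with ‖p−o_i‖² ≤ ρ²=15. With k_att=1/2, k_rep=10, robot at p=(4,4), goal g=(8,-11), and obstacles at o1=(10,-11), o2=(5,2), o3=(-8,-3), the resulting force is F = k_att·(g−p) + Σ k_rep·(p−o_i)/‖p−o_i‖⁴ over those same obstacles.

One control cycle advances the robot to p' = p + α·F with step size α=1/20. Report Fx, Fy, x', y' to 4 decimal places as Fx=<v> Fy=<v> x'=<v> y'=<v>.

F_att = 1/2·(g−p) = 1/2·(4,-15) = (2.0000,-7.5000)
o1: d²=261 > ρ²=15 → inactive
o2: d²=5 ≤ ρ²=15; F_rep = 10·(-1,2)/5² = (-0.4000,0.8000)
o3: d²=193 > ρ²=15 → inactive
F = F_att + ΣF_rep = (1.6000,-6.7000)
p' = p + 1/20·F = (4.0800,3.6650)

Fx=1.6000 Fy=-6.7000 x'=4.0800 y'=3.6650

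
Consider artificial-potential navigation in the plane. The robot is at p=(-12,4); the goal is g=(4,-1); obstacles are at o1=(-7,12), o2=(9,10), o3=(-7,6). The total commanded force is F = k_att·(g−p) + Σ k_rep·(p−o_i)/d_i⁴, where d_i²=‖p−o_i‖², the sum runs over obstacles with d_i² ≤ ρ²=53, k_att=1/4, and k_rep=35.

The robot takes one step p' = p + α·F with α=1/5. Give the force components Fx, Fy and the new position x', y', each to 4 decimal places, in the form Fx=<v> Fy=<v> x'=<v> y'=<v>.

F_att = 1/4·(g−p) = 1/4·(16,-5) = (4.0000,-1.2500)
o1: d²=89 > ρ²=53 → inactive
o2: d²=477 > ρ²=53 → inactive
o3: d²=29 ≤ ρ²=53; F_rep = 35·(-5,-2)/29² = (-0.2081,-0.0832)
F = F_att + ΣF_rep = (3.7919,-1.3332)
p' = p + 1/5·F = (-11.2416,3.7334)

Fx=3.7919 Fy=-1.3332 x'=-11.2416 y'=3.7334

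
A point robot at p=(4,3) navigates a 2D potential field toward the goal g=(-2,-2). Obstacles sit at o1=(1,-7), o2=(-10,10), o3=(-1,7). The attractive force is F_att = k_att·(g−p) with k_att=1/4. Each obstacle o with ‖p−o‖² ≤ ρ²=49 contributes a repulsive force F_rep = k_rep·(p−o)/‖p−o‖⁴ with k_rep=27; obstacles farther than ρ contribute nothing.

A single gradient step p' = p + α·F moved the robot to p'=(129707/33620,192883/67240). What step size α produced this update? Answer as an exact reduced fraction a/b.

α = 1/10

F_att = 1/4·(g−p) = 1/4·(-6,-5) = (-1.5000,-1.2500)
o1: d²=109 > ρ²=49 → inactive
o2: d²=245 > ρ²=49 → inactive
o3: d²=41 ≤ ρ²=49; F_rep = 27·(5,-4)/41² = (0.0803,-0.0642)
F = F_att + ΣF_rep = (-1.4197,-1.3142)
Δp = p'−p = (-0.1420,-0.1314); α = Δx/Fx = (-4773/33620) / (-4773/3362) = 1/10
check: Δy/Fy = (-8837/67240) / (-8837/6724) = 1/10 ✓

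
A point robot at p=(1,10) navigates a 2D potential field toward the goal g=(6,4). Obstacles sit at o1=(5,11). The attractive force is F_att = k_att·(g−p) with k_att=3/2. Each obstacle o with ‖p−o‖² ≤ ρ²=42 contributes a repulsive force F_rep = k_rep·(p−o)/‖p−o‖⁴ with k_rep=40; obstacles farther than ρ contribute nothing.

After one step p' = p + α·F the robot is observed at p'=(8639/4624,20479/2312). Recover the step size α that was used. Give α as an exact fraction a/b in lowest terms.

α = 1/8

F_att = 3/2·(g−p) = 3/2·(5,-6) = (7.5000,-9.0000)
o1: d²=17 ≤ ρ²=42; F_rep = 40·(-4,-1)/17² = (-0.5536,-0.1384)
F = F_att + ΣF_rep = (6.9464,-9.1384)
Δp = p'−p = (0.8683,-1.1423); α = Δx/Fx = (4015/4624) / (4015/578) = 1/8
check: Δy/Fy = (-2641/2312) / (-2641/289) = 1/8 ✓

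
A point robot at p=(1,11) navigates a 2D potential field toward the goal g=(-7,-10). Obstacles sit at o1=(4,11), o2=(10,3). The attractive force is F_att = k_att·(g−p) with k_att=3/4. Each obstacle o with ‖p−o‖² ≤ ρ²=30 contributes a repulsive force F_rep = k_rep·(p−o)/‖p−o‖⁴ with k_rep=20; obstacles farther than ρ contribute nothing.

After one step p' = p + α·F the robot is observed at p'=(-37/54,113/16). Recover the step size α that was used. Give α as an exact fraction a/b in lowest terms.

α = 1/4

F_att = 3/4·(g−p) = 3/4·(-8,-21) = (-6.0000,-15.7500)
o1: d²=9 ≤ ρ²=30; F_rep = 20·(-3,0)/9² = (-0.7407,0.0000)
o2: d²=145 > ρ²=30 → inactive
F = F_att + ΣF_rep = (-6.7407,-15.7500)
Δp = p'−p = (-1.6852,-3.9375); α = Δx/Fx = (-91/54) / (-182/27) = 1/4
check: Δy/Fy = (-63/16) / (-63/4) = 1/4 ✓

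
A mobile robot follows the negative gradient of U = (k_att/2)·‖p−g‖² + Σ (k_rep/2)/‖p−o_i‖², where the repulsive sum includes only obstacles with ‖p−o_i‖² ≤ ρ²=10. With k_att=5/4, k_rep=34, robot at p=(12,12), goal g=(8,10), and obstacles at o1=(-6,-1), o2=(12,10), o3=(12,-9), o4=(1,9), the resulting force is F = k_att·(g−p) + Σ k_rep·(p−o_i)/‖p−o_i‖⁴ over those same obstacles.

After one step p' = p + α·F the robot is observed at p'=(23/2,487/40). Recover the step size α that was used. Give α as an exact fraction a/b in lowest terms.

F_att = 5/4·(g−p) = 5/4·(-4,-2) = (-5.0000,-2.5000)
o1: d²=493 > ρ²=10 → inactive
o2: d²=4 ≤ ρ²=10; F_rep = 34·(0,2)/4² = (0.0000,4.2500)
o3: d²=441 > ρ²=10 → inactive
o4: d²=130 > ρ²=10 → inactive
F = F_att + ΣF_rep = (-5.0000,1.7500)
Δp = p'−p = (-0.5000,0.1750); α = Δx/Fx = (-1/2) / (-5) = 1/10
check: Δy/Fy = (7/40) / (7/4) = 1/10 ✓

α = 1/10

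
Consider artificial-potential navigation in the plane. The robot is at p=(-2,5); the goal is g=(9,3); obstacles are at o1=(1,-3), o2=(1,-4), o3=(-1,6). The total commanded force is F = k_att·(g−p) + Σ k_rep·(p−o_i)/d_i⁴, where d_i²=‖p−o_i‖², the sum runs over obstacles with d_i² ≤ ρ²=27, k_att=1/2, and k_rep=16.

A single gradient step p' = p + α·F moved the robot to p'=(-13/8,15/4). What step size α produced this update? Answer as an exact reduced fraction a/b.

F_att = 1/2·(g−p) = 1/2·(11,-2) = (5.5000,-1.0000)
o1: d²=73 > ρ²=27 → inactive
o2: d²=90 > ρ²=27 → inactive
o3: d²=2 ≤ ρ²=27; F_rep = 16·(-1,-1)/2² = (-4.0000,-4.0000)
F = F_att + ΣF_rep = (1.5000,-5.0000)
Δp = p'−p = (0.3750,-1.2500); α = Δx/Fx = (3/8) / (3/2) = 1/4
check: Δy/Fy = (-5/4) / (-5) = 1/4 ✓

α = 1/4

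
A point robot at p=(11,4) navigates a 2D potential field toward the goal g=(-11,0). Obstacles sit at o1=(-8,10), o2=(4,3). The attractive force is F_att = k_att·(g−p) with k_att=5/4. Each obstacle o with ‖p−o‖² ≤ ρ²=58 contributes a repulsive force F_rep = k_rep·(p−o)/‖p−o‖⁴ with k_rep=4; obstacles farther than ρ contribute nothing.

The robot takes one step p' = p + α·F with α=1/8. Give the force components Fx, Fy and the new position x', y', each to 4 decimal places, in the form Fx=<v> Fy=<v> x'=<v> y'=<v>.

Fx=-27.4888 Fy=-4.9984 x'=7.5639 y'=3.3752

F_att = 5/4·(g−p) = 5/4·(-22,-4) = (-27.5000,-5.0000)
o1: d²=397 > ρ²=58 → inactive
o2: d²=50 ≤ ρ²=58; F_rep = 4·(7,1)/50² = (0.0112,0.0016)
F = F_att + ΣF_rep = (-27.4888,-4.9984)
p' = p + 1/8·F = (7.5639,3.3752)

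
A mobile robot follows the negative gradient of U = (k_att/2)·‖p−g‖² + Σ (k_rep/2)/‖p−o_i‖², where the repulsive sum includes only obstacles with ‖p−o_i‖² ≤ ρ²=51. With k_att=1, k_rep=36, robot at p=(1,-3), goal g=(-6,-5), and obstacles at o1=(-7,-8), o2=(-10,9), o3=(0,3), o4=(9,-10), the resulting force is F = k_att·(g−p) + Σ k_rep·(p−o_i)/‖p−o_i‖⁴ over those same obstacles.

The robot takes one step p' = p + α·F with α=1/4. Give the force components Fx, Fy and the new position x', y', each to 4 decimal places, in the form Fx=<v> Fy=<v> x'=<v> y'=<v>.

F_att = 1·(g−p) = 1·(-7,-2) = (-7.0000,-2.0000)
o1: d²=89 > ρ²=51 → inactive
o2: d²=265 > ρ²=51 → inactive
o3: d²=37 ≤ ρ²=51; F_rep = 36·(1,-6)/37² = (0.0263,-0.1578)
o4: d²=113 > ρ²=51 → inactive
F = F_att + ΣF_rep = (-6.9737,-2.1578)
p' = p + 1/4·F = (-0.7434,-3.5394)

Fx=-6.9737 Fy=-2.1578 x'=-0.7434 y'=-3.5394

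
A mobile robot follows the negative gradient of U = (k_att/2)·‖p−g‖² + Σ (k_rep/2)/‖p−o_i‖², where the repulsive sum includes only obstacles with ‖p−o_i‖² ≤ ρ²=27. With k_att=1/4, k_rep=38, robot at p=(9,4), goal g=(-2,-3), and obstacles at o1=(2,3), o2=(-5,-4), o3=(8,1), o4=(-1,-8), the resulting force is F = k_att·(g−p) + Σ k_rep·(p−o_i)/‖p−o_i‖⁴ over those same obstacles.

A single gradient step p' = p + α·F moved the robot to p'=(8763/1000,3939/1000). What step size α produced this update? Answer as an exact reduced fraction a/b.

α = 1/10

F_att = 1/4·(g−p) = 1/4·(-11,-7) = (-2.7500,-1.7500)
o1: d²=50 > ρ²=27 → inactive
o2: d²=260 > ρ²=27 → inactive
o3: d²=10 ≤ ρ²=27; F_rep = 38·(1,3)/10² = (0.3800,1.1400)
o4: d²=244 > ρ²=27 → inactive
F = F_att + ΣF_rep = (-2.3700,-0.6100)
Δp = p'−p = (-0.2370,-0.0610); α = Δx/Fx = (-237/1000) / (-237/100) = 1/10
check: Δy/Fy = (-61/1000) / (-61/100) = 1/10 ✓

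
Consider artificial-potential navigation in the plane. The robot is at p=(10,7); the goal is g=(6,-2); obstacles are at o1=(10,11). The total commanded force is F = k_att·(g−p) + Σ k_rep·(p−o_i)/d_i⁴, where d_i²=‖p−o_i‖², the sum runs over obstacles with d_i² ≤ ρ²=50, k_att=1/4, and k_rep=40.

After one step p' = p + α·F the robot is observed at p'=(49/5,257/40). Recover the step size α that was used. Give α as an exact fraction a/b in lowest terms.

F_att = 1/4·(g−p) = 1/4·(-4,-9) = (-1.0000,-2.2500)
o1: d²=16 ≤ ρ²=50; F_rep = 40·(0,-4)/16² = (0.0000,-0.6250)
F = F_att + ΣF_rep = (-1.0000,-2.8750)
Δp = p'−p = (-0.2000,-0.5750); α = Δx/Fx = (-1/5) / (-1) = 1/5
check: Δy/Fy = (-23/40) / (-23/8) = 1/5 ✓

α = 1/5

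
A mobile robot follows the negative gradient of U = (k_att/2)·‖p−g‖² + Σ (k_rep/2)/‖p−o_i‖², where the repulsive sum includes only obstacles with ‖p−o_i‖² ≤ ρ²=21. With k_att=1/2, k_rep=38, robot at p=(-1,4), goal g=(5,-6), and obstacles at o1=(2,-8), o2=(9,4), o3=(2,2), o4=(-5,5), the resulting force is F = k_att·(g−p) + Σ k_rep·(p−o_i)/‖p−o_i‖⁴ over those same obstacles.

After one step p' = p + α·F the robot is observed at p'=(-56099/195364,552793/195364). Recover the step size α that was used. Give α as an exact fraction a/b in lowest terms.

F_att = 1/2·(g−p) = 1/2·(6,-10) = (3.0000,-5.0000)
o1: d²=153 > ρ²=21 → inactive
o2: d²=100 > ρ²=21 → inactive
o3: d²=13 ≤ ρ²=21; F_rep = 38·(-3,2)/13² = (-0.6746,0.4497)
o4: d²=17 ≤ ρ²=21; F_rep = 38·(4,-1)/17² = (0.5260,-0.1315)
F = F_att + ΣF_rep = (2.8514,-4.6818)
Δp = p'−p = (0.7128,-1.1704); α = Δx/Fx = (139265/195364) / (139265/48841) = 1/4
check: Δy/Fy = (-228663/195364) / (-228663/48841) = 1/4 ✓

α = 1/4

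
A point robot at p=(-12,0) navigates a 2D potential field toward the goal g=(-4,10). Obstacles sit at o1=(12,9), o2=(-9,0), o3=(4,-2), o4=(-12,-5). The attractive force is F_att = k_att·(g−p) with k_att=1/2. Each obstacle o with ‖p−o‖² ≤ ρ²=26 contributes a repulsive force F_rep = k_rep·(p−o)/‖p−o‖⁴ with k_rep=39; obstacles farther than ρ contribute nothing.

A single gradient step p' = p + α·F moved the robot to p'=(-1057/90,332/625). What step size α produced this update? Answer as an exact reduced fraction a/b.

F_att = 1/2·(g−p) = 1/2·(8,10) = (4.0000,5.0000)
o1: d²=657 > ρ²=26 → inactive
o2: d²=9 ≤ ρ²=26; F_rep = 39·(-3,0)/9² = (-1.4444,0.0000)
o3: d²=260 > ρ²=26 → inactive
o4: d²=25 ≤ ρ²=26; F_rep = 39·(0,5)/25² = (0.0000,0.3120)
F = F_att + ΣF_rep = (2.5556,5.3120)
Δp = p'−p = (0.2556,0.5312); α = Δx/Fx = (23/90) / (23/9) = 1/10
check: Δy/Fy = (332/625) / (664/125) = 1/10 ✓

α = 1/10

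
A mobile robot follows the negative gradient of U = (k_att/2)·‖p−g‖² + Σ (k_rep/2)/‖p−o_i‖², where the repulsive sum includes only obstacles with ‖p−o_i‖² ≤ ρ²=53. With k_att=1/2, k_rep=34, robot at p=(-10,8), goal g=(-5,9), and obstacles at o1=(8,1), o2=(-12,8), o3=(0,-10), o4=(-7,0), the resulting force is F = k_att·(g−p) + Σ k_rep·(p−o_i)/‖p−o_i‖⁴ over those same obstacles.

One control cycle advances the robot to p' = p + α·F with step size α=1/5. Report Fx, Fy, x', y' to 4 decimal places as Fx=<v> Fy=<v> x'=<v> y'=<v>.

Fx=6.7500 Fy=0.5000 x'=-8.6500 y'=8.1000

F_att = 1/2·(g−p) = 1/2·(5,1) = (2.5000,0.5000)
o1: d²=373 > ρ²=53 → inactive
o2: d²=4 ≤ ρ²=53; F_rep = 34·(2,0)/4² = (4.2500,0.0000)
o3: d²=424 > ρ²=53 → inactive
o4: d²=73 > ρ²=53 → inactive
F = F_att + ΣF_rep = (6.7500,0.5000)
p' = p + 1/5·F = (-8.6500,8.1000)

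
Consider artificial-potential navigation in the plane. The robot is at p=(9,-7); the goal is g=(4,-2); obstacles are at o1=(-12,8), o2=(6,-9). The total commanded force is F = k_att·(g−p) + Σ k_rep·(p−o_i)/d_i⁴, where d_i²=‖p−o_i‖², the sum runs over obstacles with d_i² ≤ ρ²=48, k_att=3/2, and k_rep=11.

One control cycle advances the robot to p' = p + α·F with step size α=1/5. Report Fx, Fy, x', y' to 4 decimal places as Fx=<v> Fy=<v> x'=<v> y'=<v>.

F_att = 3/2·(g−p) = 3/2·(-5,5) = (-7.5000,7.5000)
o1: d²=666 > ρ²=48 → inactive
o2: d²=13 ≤ ρ²=48; F_rep = 11·(3,2)/13² = (0.1953,0.1302)
F = F_att + ΣF_rep = (-7.3047,7.6302)
p' = p + 1/5·F = (7.5391,-5.4740)

Fx=-7.3047 Fy=7.6302 x'=7.5391 y'=-5.4740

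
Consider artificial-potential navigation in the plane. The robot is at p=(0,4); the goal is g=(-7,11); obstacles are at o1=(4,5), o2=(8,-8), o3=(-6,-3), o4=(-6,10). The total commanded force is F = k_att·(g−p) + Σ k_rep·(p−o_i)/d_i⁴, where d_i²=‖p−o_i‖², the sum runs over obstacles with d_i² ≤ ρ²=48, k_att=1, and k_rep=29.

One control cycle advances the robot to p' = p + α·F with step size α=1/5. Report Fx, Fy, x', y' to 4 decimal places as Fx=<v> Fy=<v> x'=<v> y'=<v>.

Fx=-7.4014 Fy=6.8997 x'=-1.4803 y'=5.3799

F_att = 1·(g−p) = 1·(-7,7) = (-7.0000,7.0000)
o1: d²=17 ≤ ρ²=48; F_rep = 29·(-4,-1)/17² = (-0.4014,-0.1003)
o2: d²=208 > ρ²=48 → inactive
o3: d²=85 > ρ²=48 → inactive
o4: d²=72 > ρ²=48 → inactive
F = F_att + ΣF_rep = (-7.4014,6.8997)
p' = p + 1/5·F = (-1.4803,5.3799)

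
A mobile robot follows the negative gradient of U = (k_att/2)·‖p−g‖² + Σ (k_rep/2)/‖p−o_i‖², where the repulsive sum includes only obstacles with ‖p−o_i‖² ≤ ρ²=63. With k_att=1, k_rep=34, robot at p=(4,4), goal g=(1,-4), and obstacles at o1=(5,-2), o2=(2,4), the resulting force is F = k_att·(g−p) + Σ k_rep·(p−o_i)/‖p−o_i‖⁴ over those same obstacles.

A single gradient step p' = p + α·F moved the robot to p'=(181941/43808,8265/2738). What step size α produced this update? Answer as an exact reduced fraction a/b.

α = 1/8

F_att = 1·(g−p) = 1·(-3,-8) = (-3.0000,-8.0000)
o1: d²=37 ≤ ρ²=63; F_rep = 34·(-1,6)/37² = (-0.0248,0.1490)
o2: d²=4 ≤ ρ²=63; F_rep = 34·(2,0)/4² = (4.2500,0.0000)
F = F_att + ΣF_rep = (1.2252,-7.8510)
Δp = p'−p = (0.1531,-0.9814); α = Δx/Fx = (6709/43808) / (6709/5476) = 1/8
check: Δy/Fy = (-2687/2738) / (-10748/1369) = 1/8 ✓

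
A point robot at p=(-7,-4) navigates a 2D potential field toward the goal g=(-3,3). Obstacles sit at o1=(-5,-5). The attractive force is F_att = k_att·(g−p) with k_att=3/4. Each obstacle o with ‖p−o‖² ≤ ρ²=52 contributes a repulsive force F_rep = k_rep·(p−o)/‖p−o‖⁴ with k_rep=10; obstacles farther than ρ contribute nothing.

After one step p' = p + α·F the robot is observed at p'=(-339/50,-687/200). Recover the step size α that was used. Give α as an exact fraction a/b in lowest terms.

F_att = 3/4·(g−p) = 3/4·(4,7) = (3.0000,5.2500)
o1: d²=5 ≤ ρ²=52; F_rep = 10·(-2,1)/5² = (-0.8000,0.4000)
F = F_att + ΣF_rep = (2.2000,5.6500)
Δp = p'−p = (0.2200,0.5650); α = Δx/Fx = (11/50) / (11/5) = 1/10
check: Δy/Fy = (113/200) / (113/20) = 1/10 ✓

α = 1/10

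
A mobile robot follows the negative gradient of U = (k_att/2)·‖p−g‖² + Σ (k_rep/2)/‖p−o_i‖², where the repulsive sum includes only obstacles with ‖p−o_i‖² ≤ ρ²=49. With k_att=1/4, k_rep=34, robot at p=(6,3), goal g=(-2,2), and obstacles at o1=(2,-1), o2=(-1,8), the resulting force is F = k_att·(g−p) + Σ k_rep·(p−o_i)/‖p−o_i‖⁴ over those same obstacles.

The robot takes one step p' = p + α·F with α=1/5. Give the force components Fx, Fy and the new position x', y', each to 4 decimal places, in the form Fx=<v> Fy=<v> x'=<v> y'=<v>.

Fx=-1.8672 Fy=-0.1172 x'=5.6266 y'=2.9766

F_att = 1/4·(g−p) = 1/4·(-8,-1) = (-2.0000,-0.2500)
o1: d²=32 ≤ ρ²=49; F_rep = 34·(4,4)/32² = (0.1328,0.1328)
o2: d²=74 > ρ²=49 → inactive
F = F_att + ΣF_rep = (-1.8672,-0.1172)
p' = p + 1/5·F = (5.6266,2.9766)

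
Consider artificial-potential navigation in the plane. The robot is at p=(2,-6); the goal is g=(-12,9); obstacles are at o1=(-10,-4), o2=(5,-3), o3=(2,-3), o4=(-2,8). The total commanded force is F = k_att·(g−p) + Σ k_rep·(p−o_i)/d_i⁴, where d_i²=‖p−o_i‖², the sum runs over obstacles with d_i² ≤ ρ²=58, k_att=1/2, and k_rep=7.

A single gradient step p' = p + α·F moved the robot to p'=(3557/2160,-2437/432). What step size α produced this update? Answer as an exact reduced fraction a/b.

F_att = 1/2·(g−p) = 1/2·(-14,15) = (-7.0000,7.5000)
o1: d²=148 > ρ²=58 → inactive
o2: d²=18 ≤ ρ²=58; F_rep = 7·(-3,-3)/18² = (-0.0648,-0.0648)
o3: d²=9 ≤ ρ²=58; F_rep = 7·(0,-3)/9² = (0.0000,-0.2593)
o4: d²=212 > ρ²=58 → inactive
F = F_att + ΣF_rep = (-7.0648,7.1759)
Δp = p'−p = (-0.3532,0.3588); α = Δx/Fx = (-763/2160) / (-763/108) = 1/20
check: Δy/Fy = (155/432) / (775/108) = 1/20 ✓

α = 1/20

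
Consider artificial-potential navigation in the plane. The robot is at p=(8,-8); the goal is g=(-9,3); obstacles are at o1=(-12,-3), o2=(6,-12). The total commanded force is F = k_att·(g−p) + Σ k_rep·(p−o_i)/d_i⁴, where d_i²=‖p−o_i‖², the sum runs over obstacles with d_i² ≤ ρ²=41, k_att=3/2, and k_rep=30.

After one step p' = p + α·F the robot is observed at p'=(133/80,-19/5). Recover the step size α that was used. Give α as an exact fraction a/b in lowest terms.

F_att = 3/2·(g−p) = 3/2·(-17,11) = (-25.5000,16.5000)
o1: d²=425 > ρ²=41 → inactive
o2: d²=20 ≤ ρ²=41; F_rep = 30·(2,4)/20² = (0.1500,0.3000)
F = F_att + ΣF_rep = (-25.3500,16.8000)
Δp = p'−p = (-6.3375,4.2000); α = Δx/Fx = (-507/80) / (-507/20) = 1/4
check: Δy/Fy = (21/5) / (84/5) = 1/4 ✓

α = 1/4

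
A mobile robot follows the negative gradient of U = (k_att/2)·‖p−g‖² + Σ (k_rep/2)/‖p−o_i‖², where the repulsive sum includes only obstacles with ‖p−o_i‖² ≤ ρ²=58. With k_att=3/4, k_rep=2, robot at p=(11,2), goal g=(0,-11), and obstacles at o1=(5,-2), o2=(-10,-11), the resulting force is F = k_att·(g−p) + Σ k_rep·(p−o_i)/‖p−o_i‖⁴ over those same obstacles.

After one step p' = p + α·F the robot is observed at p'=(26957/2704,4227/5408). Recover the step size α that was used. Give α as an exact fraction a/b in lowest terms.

F_att = 3/4·(g−p) = 3/4·(-11,-13) = (-8.2500,-9.7500)
o1: d²=52 ≤ ρ²=58; F_rep = 2·(6,4)/52² = (0.0044,0.0030)
o2: d²=610 > ρ²=58 → inactive
F = F_att + ΣF_rep = (-8.2456,-9.7470)
Δp = p'−p = (-1.0307,-1.2184); α = Δx/Fx = (-2787/2704) / (-2787/338) = 1/8
check: Δy/Fy = (-6589/5408) / (-6589/676) = 1/8 ✓

α = 1/8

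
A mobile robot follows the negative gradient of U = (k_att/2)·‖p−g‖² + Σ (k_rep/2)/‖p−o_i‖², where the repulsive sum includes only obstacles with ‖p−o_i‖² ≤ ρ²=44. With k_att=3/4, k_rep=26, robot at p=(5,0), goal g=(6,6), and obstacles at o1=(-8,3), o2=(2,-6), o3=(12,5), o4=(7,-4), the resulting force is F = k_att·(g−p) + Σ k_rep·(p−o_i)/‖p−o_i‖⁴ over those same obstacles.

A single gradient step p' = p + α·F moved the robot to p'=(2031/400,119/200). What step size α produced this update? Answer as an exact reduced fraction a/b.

F_att = 3/4·(g−p) = 3/4·(1,6) = (0.7500,4.5000)
o1: d²=178 > ρ²=44 → inactive
o2: d²=45 > ρ²=44 → inactive
o3: d²=74 > ρ²=44 → inactive
o4: d²=20 ≤ ρ²=44; F_rep = 26·(-2,4)/20² = (-0.1300,0.2600)
F = F_att + ΣF_rep = (0.6200,4.7600)
Δp = p'−p = (0.0775,0.5950); α = Δx/Fx = (31/400) / (31/50) = 1/8
check: Δy/Fy = (119/200) / (119/25) = 1/8 ✓

α = 1/8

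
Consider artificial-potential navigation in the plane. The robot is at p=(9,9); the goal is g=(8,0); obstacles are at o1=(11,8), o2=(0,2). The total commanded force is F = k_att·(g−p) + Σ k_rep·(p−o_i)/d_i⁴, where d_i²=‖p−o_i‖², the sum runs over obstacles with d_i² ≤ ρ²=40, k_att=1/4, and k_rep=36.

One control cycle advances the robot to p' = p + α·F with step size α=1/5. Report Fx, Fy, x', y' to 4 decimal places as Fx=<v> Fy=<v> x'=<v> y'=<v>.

Fx=-3.1300 Fy=-0.8100 x'=8.3740 y'=8.8380

F_att = 1/4·(g−p) = 1/4·(-1,-9) = (-0.2500,-2.2500)
o1: d²=5 ≤ ρ²=40; F_rep = 36·(-2,1)/5² = (-2.8800,1.4400)
o2: d²=130 > ρ²=40 → inactive
F = F_att + ΣF_rep = (-3.1300,-0.8100)
p' = p + 1/5·F = (8.3740,8.8380)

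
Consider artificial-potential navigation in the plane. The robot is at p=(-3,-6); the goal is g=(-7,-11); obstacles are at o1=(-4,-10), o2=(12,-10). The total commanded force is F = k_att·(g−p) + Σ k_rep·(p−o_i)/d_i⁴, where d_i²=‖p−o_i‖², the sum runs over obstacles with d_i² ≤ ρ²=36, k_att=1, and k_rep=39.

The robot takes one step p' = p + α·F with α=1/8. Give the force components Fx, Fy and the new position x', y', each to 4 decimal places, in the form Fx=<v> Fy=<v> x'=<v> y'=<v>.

Fx=-3.8651 Fy=-4.4602 x'=-3.4831 y'=-6.5575

F_att = 1·(g−p) = 1·(-4,-5) = (-4.0000,-5.0000)
o1: d²=17 ≤ ρ²=36; F_rep = 39·(1,4)/17² = (0.1349,0.5398)
o2: d²=241 > ρ²=36 → inactive
F = F_att + ΣF_rep = (-3.8651,-4.4602)
p' = p + 1/8·F = (-3.4831,-6.5575)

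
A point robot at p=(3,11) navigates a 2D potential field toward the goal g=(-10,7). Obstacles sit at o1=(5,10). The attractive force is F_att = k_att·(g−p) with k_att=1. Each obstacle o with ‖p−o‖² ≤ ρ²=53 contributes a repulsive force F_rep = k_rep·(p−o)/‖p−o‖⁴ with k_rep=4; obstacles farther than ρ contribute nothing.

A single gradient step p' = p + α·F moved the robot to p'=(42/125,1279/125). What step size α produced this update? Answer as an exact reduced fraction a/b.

F_att = 1·(g−p) = 1·(-13,-4) = (-13.0000,-4.0000)
o1: d²=5 ≤ ρ²=53; F_rep = 4·(-2,1)/5² = (-0.3200,0.1600)
F = F_att + ΣF_rep = (-13.3200,-3.8400)
Δp = p'−p = (-2.6640,-0.7680); α = Δx/Fx = (-333/125) / (-333/25) = 1/5
check: Δy/Fy = (-96/125) / (-96/25) = 1/5 ✓

α = 1/5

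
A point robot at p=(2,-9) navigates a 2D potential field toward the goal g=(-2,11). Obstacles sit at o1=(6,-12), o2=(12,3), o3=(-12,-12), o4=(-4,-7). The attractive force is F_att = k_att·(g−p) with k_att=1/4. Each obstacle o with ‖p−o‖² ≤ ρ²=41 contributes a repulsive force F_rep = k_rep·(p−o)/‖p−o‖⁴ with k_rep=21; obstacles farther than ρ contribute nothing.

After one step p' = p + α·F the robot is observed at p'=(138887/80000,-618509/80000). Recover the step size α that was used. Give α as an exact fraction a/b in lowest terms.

F_att = 1/4·(g−p) = 1/4·(-4,20) = (-1.0000,5.0000)
o1: d²=25 ≤ ρ²=41; F_rep = 21·(-4,3)/25² = (-0.1344,0.1008)
o2: d²=244 > ρ²=41 → inactive
o3: d²=205 > ρ²=41 → inactive
o4: d²=40 ≤ ρ²=41; F_rep = 21·(6,-2)/40² = (0.0788,-0.0262)
F = F_att + ΣF_rep = (-1.0556,5.0746)
Δp = p'−p = (-0.2639,1.2686); α = Δx/Fx = (-21113/80000) / (-21113/20000) = 1/4
check: Δy/Fy = (101491/80000) / (101491/20000) = 1/4 ✓

α = 1/4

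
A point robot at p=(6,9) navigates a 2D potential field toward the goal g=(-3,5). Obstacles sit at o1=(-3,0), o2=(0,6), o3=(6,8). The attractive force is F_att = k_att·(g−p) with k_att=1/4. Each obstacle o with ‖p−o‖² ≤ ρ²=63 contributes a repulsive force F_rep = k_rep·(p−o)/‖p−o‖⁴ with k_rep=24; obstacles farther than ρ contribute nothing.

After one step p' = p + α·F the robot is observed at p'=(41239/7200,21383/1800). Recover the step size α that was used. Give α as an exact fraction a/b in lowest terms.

F_att = 1/4·(g−p) = 1/4·(-9,-4) = (-2.2500,-1.0000)
o1: d²=162 > ρ²=63 → inactive
o2: d²=45 ≤ ρ²=63; F_rep = 24·(6,3)/45² = (0.0711,0.0356)
o3: d²=1 ≤ ρ²=63; F_rep = 24·(0,1)/1² = (0.0000,24.0000)
F = F_att + ΣF_rep = (-2.1789,23.0356)
Δp = p'−p = (-0.2724,2.8794); α = Δx/Fx = (-1961/7200) / (-1961/900) = 1/8
check: Δy/Fy = (5183/1800) / (5183/225) = 1/8 ✓

α = 1/8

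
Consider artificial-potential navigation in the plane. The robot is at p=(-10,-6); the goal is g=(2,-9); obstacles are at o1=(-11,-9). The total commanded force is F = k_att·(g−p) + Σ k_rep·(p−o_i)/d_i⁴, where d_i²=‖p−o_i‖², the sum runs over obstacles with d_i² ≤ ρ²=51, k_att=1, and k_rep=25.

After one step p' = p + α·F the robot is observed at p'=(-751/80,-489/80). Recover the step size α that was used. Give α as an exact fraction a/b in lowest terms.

α = 1/20

F_att = 1·(g−p) = 1·(12,-3) = (12.0000,-3.0000)
o1: d²=10 ≤ ρ²=51; F_rep = 25·(1,3)/10² = (0.2500,0.7500)
F = F_att + ΣF_rep = (12.2500,-2.2500)
Δp = p'−p = (0.6125,-0.1125); α = Δx/Fx = (49/80) / (49/4) = 1/20
check: Δy/Fy = (-9/80) / (-9/4) = 1/20 ✓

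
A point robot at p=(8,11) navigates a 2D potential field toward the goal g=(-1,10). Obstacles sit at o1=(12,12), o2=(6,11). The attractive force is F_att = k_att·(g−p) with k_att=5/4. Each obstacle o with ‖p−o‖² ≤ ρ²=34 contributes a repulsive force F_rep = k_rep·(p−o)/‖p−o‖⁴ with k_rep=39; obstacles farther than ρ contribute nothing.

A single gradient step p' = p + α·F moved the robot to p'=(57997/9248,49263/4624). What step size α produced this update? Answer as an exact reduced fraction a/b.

F_att = 5/4·(g−p) = 5/4·(-9,-1) = (-11.2500,-1.2500)
o1: d²=17 ≤ ρ²=34; F_rep = 39·(-4,-1)/17² = (-0.5398,-0.1349)
o2: d²=4 ≤ ρ²=34; F_rep = 39·(2,0)/4² = (4.8750,0.0000)
F = F_att + ΣF_rep = (-6.9148,-1.3849)
Δp = p'−p = (-1.7287,-0.3462); α = Δx/Fx = (-15987/9248) / (-15987/2312) = 1/4
check: Δy/Fy = (-1601/4624) / (-1601/1156) = 1/4 ✓

α = 1/4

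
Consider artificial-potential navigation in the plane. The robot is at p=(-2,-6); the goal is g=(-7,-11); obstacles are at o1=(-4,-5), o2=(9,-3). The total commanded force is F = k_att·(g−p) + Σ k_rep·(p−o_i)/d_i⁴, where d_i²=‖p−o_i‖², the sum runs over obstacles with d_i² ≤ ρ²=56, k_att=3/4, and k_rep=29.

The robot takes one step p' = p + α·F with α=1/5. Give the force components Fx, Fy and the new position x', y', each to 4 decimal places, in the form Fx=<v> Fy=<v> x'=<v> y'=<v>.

Fx=-1.4300 Fy=-4.9100 x'=-2.2860 y'=-6.9820

F_att = 3/4·(g−p) = 3/4·(-5,-5) = (-3.7500,-3.7500)
o1: d²=5 ≤ ρ²=56; F_rep = 29·(2,-1)/5² = (2.3200,-1.1600)
o2: d²=130 > ρ²=56 → inactive
F = F_att + ΣF_rep = (-1.4300,-4.9100)
p' = p + 1/5·F = (-2.2860,-6.9820)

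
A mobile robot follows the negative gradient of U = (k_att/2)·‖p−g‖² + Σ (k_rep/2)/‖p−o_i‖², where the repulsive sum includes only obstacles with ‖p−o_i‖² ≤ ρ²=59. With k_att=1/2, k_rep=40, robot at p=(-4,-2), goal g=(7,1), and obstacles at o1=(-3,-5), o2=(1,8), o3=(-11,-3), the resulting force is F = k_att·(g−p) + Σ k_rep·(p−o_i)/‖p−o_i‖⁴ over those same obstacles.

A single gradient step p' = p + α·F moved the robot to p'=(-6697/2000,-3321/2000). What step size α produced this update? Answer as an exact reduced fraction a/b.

α = 1/8

F_att = 1/2·(g−p) = 1/2·(11,3) = (5.5000,1.5000)
o1: d²=10 ≤ ρ²=59; F_rep = 40·(-1,3)/10² = (-0.4000,1.2000)
o2: d²=125 > ρ²=59 → inactive
o3: d²=50 ≤ ρ²=59; F_rep = 40·(7,1)/50² = (0.1120,0.0160)
F = F_att + ΣF_rep = (5.2120,2.7160)
Δp = p'−p = (0.6515,0.3395); α = Δx/Fx = (1303/2000) / (1303/250) = 1/8
check: Δy/Fy = (679/2000) / (679/250) = 1/8 ✓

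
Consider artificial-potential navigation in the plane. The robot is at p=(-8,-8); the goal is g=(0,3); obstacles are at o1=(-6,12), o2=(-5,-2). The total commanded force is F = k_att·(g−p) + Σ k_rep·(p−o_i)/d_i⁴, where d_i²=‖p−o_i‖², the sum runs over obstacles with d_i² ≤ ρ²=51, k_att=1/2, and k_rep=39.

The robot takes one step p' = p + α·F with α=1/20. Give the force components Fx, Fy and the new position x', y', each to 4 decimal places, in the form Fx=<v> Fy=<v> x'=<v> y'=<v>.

Fx=3.9422 Fy=5.3844 x'=-7.8029 y'=-7.7308

F_att = 1/2·(g−p) = 1/2·(8,11) = (4.0000,5.5000)
o1: d²=404 > ρ²=51 → inactive
o2: d²=45 ≤ ρ²=51; F_rep = 39·(-3,-6)/45² = (-0.0578,-0.1156)
F = F_att + ΣF_rep = (3.9422,5.3844)
p' = p + 1/20·F = (-7.8029,-7.7308)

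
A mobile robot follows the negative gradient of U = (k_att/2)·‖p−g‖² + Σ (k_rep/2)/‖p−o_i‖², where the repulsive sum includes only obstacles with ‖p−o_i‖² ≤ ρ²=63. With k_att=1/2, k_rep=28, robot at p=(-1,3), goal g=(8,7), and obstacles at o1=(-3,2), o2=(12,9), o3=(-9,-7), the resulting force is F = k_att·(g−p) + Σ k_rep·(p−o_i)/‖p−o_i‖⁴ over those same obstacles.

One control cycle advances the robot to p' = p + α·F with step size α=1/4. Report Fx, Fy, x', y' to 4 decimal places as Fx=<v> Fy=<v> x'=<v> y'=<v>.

F_att = 1/2·(g−p) = 1/2·(9,4) = (4.5000,2.0000)
o1: d²=5 ≤ ρ²=63; F_rep = 28·(2,1)/5² = (2.2400,1.1200)
o2: d²=205 > ρ²=63 → inactive
o3: d²=164 > ρ²=63 → inactive
F = F_att + ΣF_rep = (6.7400,3.1200)
p' = p + 1/4·F = (0.6850,3.7800)

Fx=6.7400 Fy=3.1200 x'=0.6850 y'=3.7800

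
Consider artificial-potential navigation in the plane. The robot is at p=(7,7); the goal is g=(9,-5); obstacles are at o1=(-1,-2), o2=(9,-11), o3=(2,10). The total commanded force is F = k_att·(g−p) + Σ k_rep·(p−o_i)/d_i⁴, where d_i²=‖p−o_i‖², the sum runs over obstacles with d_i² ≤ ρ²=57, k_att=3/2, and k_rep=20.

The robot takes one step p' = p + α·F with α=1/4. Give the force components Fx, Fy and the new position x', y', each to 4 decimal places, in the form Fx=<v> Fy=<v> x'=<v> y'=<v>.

F_att = 3/2·(g−p) = 3/2·(2,-12) = (3.0000,-18.0000)
o1: d²=145 > ρ²=57 → inactive
o2: d²=328 > ρ²=57 → inactive
o3: d²=34 ≤ ρ²=57; F_rep = 20·(5,-3)/34² = (0.0865,-0.0519)
F = F_att + ΣF_rep = (3.0865,-18.0519)
p' = p + 1/4·F = (7.7716,2.4870)

Fx=3.0865 Fy=-18.0519 x'=7.7716 y'=2.4870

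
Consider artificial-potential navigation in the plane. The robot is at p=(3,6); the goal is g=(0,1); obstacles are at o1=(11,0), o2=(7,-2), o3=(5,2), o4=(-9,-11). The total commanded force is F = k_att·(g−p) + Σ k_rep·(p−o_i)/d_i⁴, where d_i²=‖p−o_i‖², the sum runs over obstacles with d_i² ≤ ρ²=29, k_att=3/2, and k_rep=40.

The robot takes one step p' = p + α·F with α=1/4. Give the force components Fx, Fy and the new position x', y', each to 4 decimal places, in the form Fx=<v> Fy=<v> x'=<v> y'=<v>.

Fx=-4.7000 Fy=-7.1000 x'=1.8250 y'=4.2250

F_att = 3/2·(g−p) = 3/2·(-3,-5) = (-4.5000,-7.5000)
o1: d²=100 > ρ²=29 → inactive
o2: d²=80 > ρ²=29 → inactive
o3: d²=20 ≤ ρ²=29; F_rep = 40·(-2,4)/20² = (-0.2000,0.4000)
o4: d²=433 > ρ²=29 → inactive
F = F_att + ΣF_rep = (-4.7000,-7.1000)
p' = p + 1/4·F = (1.8250,4.2250)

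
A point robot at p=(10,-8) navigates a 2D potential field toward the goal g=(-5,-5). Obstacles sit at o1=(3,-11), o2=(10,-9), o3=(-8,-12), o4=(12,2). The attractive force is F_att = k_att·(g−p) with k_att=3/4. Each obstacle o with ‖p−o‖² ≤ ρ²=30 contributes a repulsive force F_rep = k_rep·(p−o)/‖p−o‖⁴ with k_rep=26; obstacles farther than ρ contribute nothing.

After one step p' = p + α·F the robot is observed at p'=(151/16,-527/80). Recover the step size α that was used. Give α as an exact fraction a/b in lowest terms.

α = 1/20

F_att = 3/4·(g−p) = 3/4·(-15,3) = (-11.2500,2.2500)
o1: d²=58 > ρ²=30 → inactive
o2: d²=1 ≤ ρ²=30; F_rep = 26·(0,1)/1² = (0.0000,26.0000)
o3: d²=340 > ρ²=30 → inactive
o4: d²=104 > ρ²=30 → inactive
F = F_att + ΣF_rep = (-11.2500,28.2500)
Δp = p'−p = (-0.5625,1.4125); α = Δx/Fx = (-9/16) / (-45/4) = 1/20
check: Δy/Fy = (113/80) / (113/4) = 1/20 ✓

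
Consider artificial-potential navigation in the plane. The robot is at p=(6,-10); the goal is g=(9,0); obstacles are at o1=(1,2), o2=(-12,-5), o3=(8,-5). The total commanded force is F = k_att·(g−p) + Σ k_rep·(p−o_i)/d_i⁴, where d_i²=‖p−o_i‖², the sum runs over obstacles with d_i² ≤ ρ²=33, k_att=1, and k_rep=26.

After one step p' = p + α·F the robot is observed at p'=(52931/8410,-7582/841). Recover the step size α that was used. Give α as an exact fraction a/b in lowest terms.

α = 1/10

F_att = 1·(g−p) = 1·(3,10) = (3.0000,10.0000)
o1: d²=169 > ρ²=33 → inactive
o2: d²=349 > ρ²=33 → inactive
o3: d²=29 ≤ ρ²=33; F_rep = 26·(-2,-5)/29² = (-0.0618,-0.1546)
F = F_att + ΣF_rep = (2.9382,9.8454)
Δp = p'−p = (0.2938,0.9845); α = Δx/Fx = (2471/8410) / (2471/841) = 1/10
check: Δy/Fy = (828/841) / (8280/841) = 1/10 ✓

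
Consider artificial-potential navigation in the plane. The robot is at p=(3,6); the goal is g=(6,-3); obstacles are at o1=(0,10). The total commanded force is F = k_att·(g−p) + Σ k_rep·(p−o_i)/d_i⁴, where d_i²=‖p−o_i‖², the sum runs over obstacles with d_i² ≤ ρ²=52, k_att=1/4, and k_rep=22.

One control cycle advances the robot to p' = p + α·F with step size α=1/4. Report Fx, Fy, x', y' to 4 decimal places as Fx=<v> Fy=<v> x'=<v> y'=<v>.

F_att = 1/4·(g−p) = 1/4·(3,-9) = (0.7500,-2.2500)
o1: d²=25 ≤ ρ²=52; F_rep = 22·(3,-4)/25² = (0.1056,-0.1408)
F = F_att + ΣF_rep = (0.8556,-2.3908)
p' = p + 1/4·F = (3.2139,5.4023)

Fx=0.8556 Fy=-2.3908 x'=3.2139 y'=5.4023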